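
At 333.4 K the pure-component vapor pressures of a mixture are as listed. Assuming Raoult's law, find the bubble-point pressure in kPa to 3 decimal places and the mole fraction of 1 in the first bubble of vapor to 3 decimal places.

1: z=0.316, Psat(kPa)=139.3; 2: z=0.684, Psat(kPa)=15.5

Pbub = 54.621 kPa, y_1 = 0.806

At the bubble point ψ → 0, so ΣzᵢKᵢ = 1 with Kᵢ = Pᵢˢᵃᵗ/P ⇒ P = ΣzᵢPᵢˢᵃᵗ.
P = 0.316·139.3 + 0.684·15.5 = 54.621 kPa
yᵢ = zᵢPᵢˢᵃᵗ/P ⇒ y_1 = 0.316·139.3/54.621 = 0.806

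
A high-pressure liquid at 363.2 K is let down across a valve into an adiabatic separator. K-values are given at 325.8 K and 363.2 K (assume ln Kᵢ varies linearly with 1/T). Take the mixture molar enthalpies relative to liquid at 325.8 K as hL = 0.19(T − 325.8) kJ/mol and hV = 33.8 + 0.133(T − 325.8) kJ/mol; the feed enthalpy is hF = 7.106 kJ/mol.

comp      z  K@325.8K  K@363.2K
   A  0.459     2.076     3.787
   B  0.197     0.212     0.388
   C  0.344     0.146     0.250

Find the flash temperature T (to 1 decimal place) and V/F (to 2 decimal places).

T = 333.2 K, V/F = 0.17

Adiabatic flash: solve Rachford–Rice at each trial T, then check hF = ψ·hV(T) + (1−ψ)·hL(T).
  T = 325.8 K: K = (2.076, 0.212, 0.146), RR gives ψ = 0.050, H_out = 1.697 kJ/mol
  T = 363.2 K: K = (3.787, 0.388, 0.250), RR gives ψ = 0.459, H_out = 21.645 kJ/mol
  T = 344.5 K: K = (2.850, 0.292, 0.194), RR gives ψ = 0.303, H_out = 13.457 kJ/mol
  T = 335.1 K: K = (2.441, 0.250, 0.169), RR gives ψ = 0.197, H_out = 8.314 kJ/mol
  T = 330.5 K: K = (2.256, 0.230, 0.157), RR gives ψ = 0.131, H_out = 5.302 kJ/mol
  T = 332.8 K: K = (2.347, 0.240, 0.163), RR gives ψ = 0.166, H_out = 6.861 kJ/mol
Linear interpolation between T = 332.8 (H_out = 6.861) and T = 335.1 (H_out = 8.314) on hF = 7.106 gives T ≈ 333.2 K, at which ψ = 0.17.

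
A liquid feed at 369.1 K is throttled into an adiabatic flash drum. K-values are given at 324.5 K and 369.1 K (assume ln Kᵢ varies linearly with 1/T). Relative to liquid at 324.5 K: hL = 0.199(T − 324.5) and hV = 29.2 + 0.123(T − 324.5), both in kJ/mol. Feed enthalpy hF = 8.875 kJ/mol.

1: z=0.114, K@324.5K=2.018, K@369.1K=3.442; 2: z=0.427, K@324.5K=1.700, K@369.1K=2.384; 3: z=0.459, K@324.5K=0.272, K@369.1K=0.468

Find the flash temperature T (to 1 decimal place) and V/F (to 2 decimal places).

T = 331.9 K, V/F = 0.26

Adiabatic flash: solve Rachford–Rice at each trial T, then check hF = ψ·hV(T) + (1−ψ)·hL(T).
  T = 324.5 K: K = (2.018, 1.700, 0.272), RR gives ψ = 0.143, H_out = 4.177 kJ/mol
  T = 369.1 K: K = (3.442, 2.384, 0.468), RR gives ψ = 0.722, H_out = 27.505 kJ/mol
  T = 346.8 K: K = (2.681, 2.035, 0.363), RR gives ψ = 0.451, H_out = 16.849 kJ/mol
  T = 335.6 K: K = (2.336, 1.865, 0.316), RR gives ψ = 0.310, H_out = 11.005 kJ/mol
  T = 330.1 K: K = (2.175, 1.783, 0.294), RR gives ψ = 0.232, H_out = 7.803 kJ/mol
  T = 332.9 K: K = (2.256, 1.824, 0.305), RR gives ψ = 0.273, H_out = 9.469 kJ/mol
  T = 331.5 K: K = (2.215, 1.803, 0.299), RR gives ψ = 0.253, H_out = 8.646 kJ/mol
Linear interpolation between T = 331.5 (H_out = 8.646) and T = 332.9 (H_out = 9.469) on hF = 8.875 gives T ≈ 331.9 K, at which ψ = 0.26.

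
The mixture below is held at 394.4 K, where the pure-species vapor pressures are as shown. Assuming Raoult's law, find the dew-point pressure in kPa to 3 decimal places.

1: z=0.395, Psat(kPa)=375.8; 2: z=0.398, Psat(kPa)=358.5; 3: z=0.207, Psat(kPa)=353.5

At the dew point ψ → 1, so Σzᵢ/Kᵢ = 1 with Kᵢ = Pᵢˢᵃᵗ/P ⇒ 1/P = Σzᵢ/Pᵢˢᵃᵗ.
1/P = 0.395/375.8 + 0.398/358.5 + 0.207/353.5 = 0.002747 ⇒ P = 364.054 kPa

Pdew = 364.054 kPa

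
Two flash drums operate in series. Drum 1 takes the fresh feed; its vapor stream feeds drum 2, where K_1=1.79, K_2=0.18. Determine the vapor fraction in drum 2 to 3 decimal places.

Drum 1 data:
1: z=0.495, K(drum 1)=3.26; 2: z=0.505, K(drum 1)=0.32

Drum 1:
Binary case is linear: z₁(K₁−1)(1+ψ₁(K₂−1)) + z₂(K₂−1)(1+ψ₁(K₁−1)) = 0
⇒ ψ₁ = [z₁(K₁−1)+z₂(K₂−1)] / [−(K₁−1)(K₂−1)] = 0.7753/1.5368 = 0.504
Drum-1 compositions:
  1: x = 0.231, y = 0.754
  2: x = 0.769, y = 0.246
Drum-2 feed = drum-1 vapor: z₂ = (0.7540, 0.2460).
Drum 2:
Rachford–Rice: g(ψ₂) = Σ zᵢ(Kᵢ−1)/(1+ψ₂(Kᵢ−1)) = 0.
Check two-phase: ΣzᵢKᵢ = 1.394 > 1 and Σzᵢ/Kᵢ = 1.788 > 1, so g(0) = 0.394 > 0 and g(1) = -0.788 < 0.
Binary case is linear: z₁(K₁−1)(1+ψ₂(K₂−1)) + z₂(K₂−1)(1+ψ₂(K₁−1)) = 0
⇒ ψ₂ = [z₁(K₁−1)+z₂(K₂−1)] / [−(K₁−1)(K₂−1)] = 0.3940/0.6478 = 0.608
  1: x = 0.509, y = 0.912
  2: x = 0.491, y = 0.088

V/F (drum 2) = 0.608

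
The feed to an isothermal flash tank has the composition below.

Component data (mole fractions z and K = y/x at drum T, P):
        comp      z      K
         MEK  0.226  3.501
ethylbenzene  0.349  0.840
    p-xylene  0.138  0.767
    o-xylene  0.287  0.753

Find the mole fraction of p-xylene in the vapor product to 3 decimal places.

Iterate (Newton) starting at ψ = 0.35:
  ψ = 0.350: g = 0.1296, g' = -0.442 → ψ = 0.643
  ψ = 0.643: g = 0.0323, g' = -0.254 → ψ = 0.771
  ψ = 0.771: g = 0.0027, g' = -0.214 → ψ = 0.783
Converged at ψ = 0.783.
Compositions from xᵢ = zᵢ/(1+ψ(Kᵢ−1)), yᵢ = Kᵢxᵢ:
  MEK: x = 0.076, y = 0.267
  ethylbenzene: x = 0.399, y = 0.335
  p-xylene: x = 0.169, y = 0.129
  o-xylene: x = 0.356, y = 0.268

y_p-xylene = 0.129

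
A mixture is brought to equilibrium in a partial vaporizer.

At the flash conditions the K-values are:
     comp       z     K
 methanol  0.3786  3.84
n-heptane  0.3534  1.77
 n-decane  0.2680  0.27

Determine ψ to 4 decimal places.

Rachford–Rice: g(ψ) = Σ zᵢ(Kᵢ−1)/(1+ψ(Kᵢ−1)) = 0.
Check two-phase: ΣzᵢKᵢ = 2.1517 > 1 and Σzᵢ/Kᵢ = 1.2908 > 1, so g(0) = 1.1517 > 0 and g(1) = -0.2908 < 0.
Newton–Raphson from ψ = 0.45:
  ψ = 0.4500: g = 0.38275, g' = -1.0207 → ψ = 0.8250
  ψ = 0.8250: g = -0.00379, g' = -1.2542 → ψ = 0.8220
  ψ = 0.8220: g = -0.00001, g' = -1.2460 → ψ = 0.8219
Converged at ψ = 0.8219.

ψ = 0.8219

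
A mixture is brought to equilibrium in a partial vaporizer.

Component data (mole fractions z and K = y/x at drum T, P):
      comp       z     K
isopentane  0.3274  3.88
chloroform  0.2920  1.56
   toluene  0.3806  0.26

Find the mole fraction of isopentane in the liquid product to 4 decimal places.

Material balance + equilibrium reduce to Σ zᵢ(Kᵢ−1)/(1+ψ(Kᵢ−1)) = 0.
Check two-phase: ΣzᵢKᵢ = 1.8248 > 1 and Σzᵢ/Kᵢ = 1.7354 > 1, so g(0) = 0.8248 > 0 and g(1) = -0.7354 < 0.
Newton iteration, ψ⁰ = 0.5:
  ψ = 0.5000: g = 0.06714, g' = -1.0371 → ψ = 0.5647
  ψ = 0.5647: g = -0.00060, g' = -1.0616 → ψ = 0.5642
Converged at ψ = 0.5642.
Compositions from xᵢ = zᵢ/(1+ψ(Kᵢ−1)), yᵢ = Kᵢxᵢ:
  isopentane: x = 0.1247, y = 0.4840
  chloroform: x = 0.2219, y = 0.3462
  toluene: x = 0.6534, y = 0.1699

x_isopentane = 0.1247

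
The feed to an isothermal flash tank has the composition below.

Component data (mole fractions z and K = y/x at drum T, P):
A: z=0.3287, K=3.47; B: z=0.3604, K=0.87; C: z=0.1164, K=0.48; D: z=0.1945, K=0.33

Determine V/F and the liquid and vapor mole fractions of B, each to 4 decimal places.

Rachford–Rice: g(V/F) = Σ zᵢ(Kᵢ−1)/(1+V/F(Kᵢ−1)) = 0.
g(0) = ΣzᵢKᵢ − 1 = 0.5742 and g(1) = 1 − Σzᵢ/Kᵢ = -0.3409, so a root lies in (0, 1).
Iterate (Newton) starting at V/F = 0.37:
  V/F = 0.3700: g = 0.12677, g' = -0.7568 → V/F = 0.5375
  V/F = 0.5375: g = 0.01076, g' = -0.6511 → V/F = 0.5540
  V/F = 0.5540: g = 0.00003, g' = -0.6475 → V/F = 0.5541
Converged at V/F = 0.5541.
Compositions from xᵢ = zᵢ/(1+V/F(Kᵢ−1)), yᵢ = Kᵢxᵢ:
  A: x = 0.1388, y = 0.4815
  B: x = 0.3884, y = 0.3379
  C: x = 0.1635, y = 0.0785
  D: x = 0.3093, y = 0.1021

V/F = 0.5541, x_B = 0.3884, y_B = 0.3379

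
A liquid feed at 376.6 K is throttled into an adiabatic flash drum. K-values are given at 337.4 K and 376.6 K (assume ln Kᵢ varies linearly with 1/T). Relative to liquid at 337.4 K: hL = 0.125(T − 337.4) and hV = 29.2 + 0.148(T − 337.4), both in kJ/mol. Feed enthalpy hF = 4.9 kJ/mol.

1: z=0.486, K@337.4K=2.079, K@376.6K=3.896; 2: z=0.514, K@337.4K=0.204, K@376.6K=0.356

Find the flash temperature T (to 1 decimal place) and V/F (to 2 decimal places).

T = 338.9 K, V/F = 0.16

Adiabatic flash: solve Rachford–Rice at each trial T, then check hF = ψ·hV(T) + (1−ψ)·hL(T).
  T = 337.4 K: K = (2.079, 0.204), RR gives ψ = 0.134, H_out = 3.918 kJ/mol
  T = 376.6 K: K = (3.896, 0.356), RR gives ψ = 0.577, H_out = 22.274 kJ/mol
  T = 357.0 K: K = (2.896, 0.274), RR gives ψ = 0.398, H_out = 14.249 kJ/mol
  T = 347.2 K: K = (2.465, 0.237), RR gives ψ = 0.286, H_out = 9.650 kJ/mol
  T = 342.3 K: K = (2.267, 0.220), RR gives ψ = 0.217, H_out = 6.986 kJ/mol
  T = 339.9 K: K = (2.173, 0.212), RR gives ψ = 0.179, H_out = 5.545 kJ/mol
  T = 338.6 K: K = (2.124, 0.208), RR gives ψ = 0.156, H_out = 4.717 kJ/mol
Linear interpolation between T = 338.6 (H_out = 4.717) and T = 339.9 (H_out = 5.545) on hF = 4.9 gives T ≈ 338.9 K, at which ψ = 0.16.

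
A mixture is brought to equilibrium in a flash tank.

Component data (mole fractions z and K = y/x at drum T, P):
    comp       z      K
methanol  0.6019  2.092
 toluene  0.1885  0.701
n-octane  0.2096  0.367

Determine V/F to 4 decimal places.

V/F = 0.8136

Material balance + equilibrium reduce to Σ zᵢ(Kᵢ−1)/(1+V/F(Kᵢ−1)) = 0.
Check two-phase: ΣzᵢKᵢ = 1.4682 > 1 and Σzᵢ/Kᵢ = 1.1277 > 1, so g(0) = 0.4682 > 0 and g(1) = -0.1277 < 0.
Newton iteration, V/F⁰ = 0.31:
  V/F = 0.3100: g = 0.26386, g' = -0.5511 → V/F = 0.7888
  V/F = 0.7888: g = 0.01437, g' = -0.5710 → V/F = 0.8140
  V/F = 0.8140: g = -0.00021, g' = -0.5880 → V/F = 0.8136
Converged at V/F = 0.8136.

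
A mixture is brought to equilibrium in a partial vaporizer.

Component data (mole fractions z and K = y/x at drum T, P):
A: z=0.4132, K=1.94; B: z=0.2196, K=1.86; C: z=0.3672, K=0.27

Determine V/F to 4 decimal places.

Rachford–Rice: g(V/F) = Σ zᵢ(Kᵢ−1)/(1+V/F(Kᵢ−1)) = 0.
Feasibility: ΣzᵢKᵢ = 1.3092, Σzᵢ/Kᵢ = 1.6911 — both > 1, two phases present.
Newton iteration, V/F⁰ = 0.5:
  V/F = 0.5000: g = -0.02585, g' = -0.7337 → V/F = 0.4648
  V/F = 0.4648: g = -0.00047, g' = -0.7080 → V/F = 0.4641
Converged at V/F = 0.4641.

V/F = 0.4641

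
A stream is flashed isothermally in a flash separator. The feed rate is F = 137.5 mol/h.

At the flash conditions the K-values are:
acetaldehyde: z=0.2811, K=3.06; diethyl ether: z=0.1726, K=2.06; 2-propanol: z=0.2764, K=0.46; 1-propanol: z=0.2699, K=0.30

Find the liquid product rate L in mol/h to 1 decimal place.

L = 83.6 mol/h

Material balance + equilibrium reduce to Σ zᵢ(Kᵢ−1)/(1+ψ(Kᵢ−1)) = 0.
g(0) = ΣzᵢKᵢ − 1 = 0.4238 and g(1) = 1 − Σzᵢ/Kᵢ = -0.6762, so a root lies in (0, 1).
Iterate (Newton) starting at ψ = 0.62:
  ψ = 0.6200: g = -0.19349, g' = -0.8956 → ψ = 0.4040
  ψ = 0.4040: g = -0.01016, g' = -0.8394 → ψ = 0.3919
Converged at ψ = 0.3919.
Then V = ψ·F = 0.3919·137.5 = 53.9 mol/h and L = F − V = 83.6 mol/h.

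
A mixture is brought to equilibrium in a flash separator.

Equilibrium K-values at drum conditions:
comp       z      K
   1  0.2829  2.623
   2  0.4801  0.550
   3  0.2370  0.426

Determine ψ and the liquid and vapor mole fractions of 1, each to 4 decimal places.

Material balance + equilibrium reduce to Σ zᵢ(Kᵢ−1)/(1+ψ(Kᵢ−1)) = 0.
Check two-phase: ΣzᵢKᵢ = 1.1071 > 1 and Σzᵢ/Kᵢ = 1.5371 > 1, so g(0) = 0.1071 > 0 and g(1) = -0.5371 < 0.
Newton–Raphson from ψ = 0.62:
  ψ = 0.6200: g = -0.28199, g' = -0.5604 → ψ = 0.1168
  ψ = 0.1168: g = 0.01215, g' = -0.7247 → ψ = 0.1335
  ψ = 0.1335: g = 0.00017, g' = -0.7050 → ψ = 0.1338
Converged at ψ = 0.1338.
Compositions from xᵢ = zᵢ/(1+ψ(Kᵢ−1)), yᵢ = Kᵢxᵢ:
  1: x = 0.2324, y = 0.6097
  2: x = 0.5109, y = 0.2810
  3: x = 0.2567, y = 0.1094

ψ = 0.1338, x_1 = 0.2324, y_1 = 0.6097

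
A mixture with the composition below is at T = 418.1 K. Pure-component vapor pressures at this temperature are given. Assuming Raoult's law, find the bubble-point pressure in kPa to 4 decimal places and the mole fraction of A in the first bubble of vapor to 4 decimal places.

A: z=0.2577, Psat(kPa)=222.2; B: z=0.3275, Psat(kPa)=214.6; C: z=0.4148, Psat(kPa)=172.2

Pbub = 198.9710 kPa, y_A = 0.2878

At the bubble point ψ → 0, so ΣzᵢKᵢ = 1 with Kᵢ = Pᵢˢᵃᵗ/P ⇒ P = ΣzᵢPᵢˢᵃᵗ.
P = 0.2577·222.2 + 0.3275·214.6 + 0.4148·172.2 = 198.9710 kPa
yᵢ = zᵢPᵢˢᵃᵗ/P ⇒ y_A = 0.2577·222.2/198.9710 = 0.2878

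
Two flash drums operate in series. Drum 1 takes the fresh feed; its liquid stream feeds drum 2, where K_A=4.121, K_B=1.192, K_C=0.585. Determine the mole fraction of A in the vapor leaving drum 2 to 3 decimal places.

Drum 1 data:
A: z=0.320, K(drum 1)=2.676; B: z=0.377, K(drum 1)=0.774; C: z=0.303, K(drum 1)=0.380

y_A (drum 2) = 0.233

Drum 1:
Rachford–Rice: g(ψ₁) = Σ zᵢ(Kᵢ−1)/(1+ψ₁(Kᵢ−1)) = 0.
g(0) = ΣzᵢKᵢ − 1 = 0.263 and g(1) = 1 − Σzᵢ/Kᵢ = -0.404, so a root lies in (0, 1).
Newton iteration, ψ₁⁰ = 0.5:
  ψ₁ = 0.500: g = -0.0765, g' = -0.535 → ψ₁ = 0.357
  ψ₁ = 0.357: g = 0.0016, g' = -0.567 → ψ₁ = 0.360
Converged at ψ₁ = 0.360.
Drum-1 compositions:
  A: x = 0.200, y = 0.534
  B: x = 0.410, y = 0.318
  C: x = 0.390, y = 0.148
Drum-2 feed = drum-1 liquid: z₂ = (0.1996, 0.4104, 0.3900).
Drum 2:
Material balance + equilibrium reduce to Σ zᵢ(Kᵢ−1)/(1+ψ₂(Kᵢ−1)) = 0.
Feasibility: ΣzᵢKᵢ = 1.540, Σzᵢ/Kᵢ = 1.059 — both > 1, two phases present.
Newton–Raphson from ψ₂ = 0.5:
  ψ₂ = 0.500: g = 0.1110, g' = -0.416 → ψ₂ = 0.767
  ψ₂ = 0.767: g = 0.0149, g' = -0.325 → ψ₂ = 0.813
Converged at ψ₂ = 0.813.
  A: x = 0.056, y = 0.233
  B: x = 0.355, y = 0.423
  C: x = 0.589, y = 0.344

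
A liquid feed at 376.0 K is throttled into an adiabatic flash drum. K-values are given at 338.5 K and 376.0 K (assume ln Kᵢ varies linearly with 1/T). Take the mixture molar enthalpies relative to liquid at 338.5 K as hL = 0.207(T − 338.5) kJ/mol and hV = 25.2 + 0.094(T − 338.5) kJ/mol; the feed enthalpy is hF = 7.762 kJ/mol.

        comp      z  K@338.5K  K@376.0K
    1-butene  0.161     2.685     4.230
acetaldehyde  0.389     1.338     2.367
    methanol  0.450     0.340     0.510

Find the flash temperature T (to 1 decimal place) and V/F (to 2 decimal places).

T = 343.0 K, V/F = 0.28

Adiabatic flash: solve Rachford–Rice at each trial T, then check hF = ψ·hV(T) + (1−ψ)·hL(T).
  T = 338.5 K: K = (2.685, 1.338, 0.340), RR gives ψ = 0.171, H_out = 4.314 kJ/mol
  T = 376.0 K: K = (4.230, 2.367, 0.510), RR gives ψ = 0.862, H_out = 25.825 kJ/mol
  T = 357.2 K: K = (3.408, 1.805, 0.421), RR gives ψ = 0.552, H_out = 16.615 kJ/mol
  T = 347.9 K: K = (3.037, 1.562, 0.379), RR gives ψ = 0.379, H_out = 11.098 kJ/mol
  T = 343.2 K: K = (2.858, 1.447, 0.359), RR gives ψ = 0.280, H_out = 7.883 kJ/mol
  T = 340.9 K: K = (2.773, 1.393, 0.350), RR gives ψ = 0.228, H_out = 6.184 kJ/mol
Linear interpolation between T = 340.9 (H_out = 6.184) and T = 343.2 (H_out = 7.883) on hF = 7.762 gives T ≈ 343.0 K, at which ψ = 0.28.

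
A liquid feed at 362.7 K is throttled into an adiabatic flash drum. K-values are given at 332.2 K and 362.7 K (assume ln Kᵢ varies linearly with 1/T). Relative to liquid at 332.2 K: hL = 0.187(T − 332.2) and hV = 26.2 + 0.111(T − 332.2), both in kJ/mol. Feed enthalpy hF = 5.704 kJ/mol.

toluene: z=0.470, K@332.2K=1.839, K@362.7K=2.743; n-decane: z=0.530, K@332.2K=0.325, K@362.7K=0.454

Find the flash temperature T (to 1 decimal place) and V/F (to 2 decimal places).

T = 337.7 K, V/F = 0.18

Adiabatic flash: solve Rachford–Rice at each trial T, then check hF = ψ·hV(T) + (1−ψ)·hL(T).
  T = 332.2 K: K = (1.839, 0.325), RR gives ψ = 0.065, H_out = 1.692 kJ/mol
  T = 362.7 K: K = (2.743, 0.454), RR gives ψ = 0.557, H_out = 18.999 kJ/mol
  T = 347.4 K: K = (2.264, 0.387), RR gives ψ = 0.347, H_out = 11.538 kJ/mol
  T = 339.8 K: K = (2.045, 0.355), RR gives ψ = 0.222, H_out = 7.107 kJ/mol
  T = 336.0 K: K = (1.941, 0.340), RR gives ψ = 0.149, H_out = 4.561 kJ/mol
  T = 337.9 K: K = (1.993, 0.348), RR gives ψ = 0.186, H_out = 5.869 kJ/mol
Linear interpolation between T = 336.0 (H_out = 4.561) and T = 337.9 (H_out = 5.869) on hF = 5.704 gives T ≈ 337.7 K, at which ψ = 0.18.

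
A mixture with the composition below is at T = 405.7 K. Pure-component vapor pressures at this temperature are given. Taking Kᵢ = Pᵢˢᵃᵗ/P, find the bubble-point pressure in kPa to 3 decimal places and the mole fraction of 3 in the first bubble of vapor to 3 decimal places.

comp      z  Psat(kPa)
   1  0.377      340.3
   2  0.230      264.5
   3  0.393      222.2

At the bubble point ψ → 0, so ΣzᵢKᵢ = 1 with Kᵢ = Pᵢˢᵃᵗ/P ⇒ P = ΣzᵢPᵢˢᵃᵗ.
P = 0.377·340.3 + 0.230·264.5 + 0.393·222.2 = 276.453 kPa
yᵢ = zᵢPᵢˢᵃᵗ/P ⇒ y_3 = 0.393·222.2/276.453 = 0.316

Pbub = 276.453 kPa, y_3 = 0.316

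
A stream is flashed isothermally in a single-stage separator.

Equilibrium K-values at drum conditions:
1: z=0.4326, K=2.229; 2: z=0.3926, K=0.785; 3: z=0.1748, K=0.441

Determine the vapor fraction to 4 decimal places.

ψ = 0.7712

Iterate (Newton) starting at ψ = 0.5:
  ψ = 0.5000: g = 0.09911, g' = -0.3787 → ψ = 0.7617
  ψ = 0.7617: g = 0.00348, g' = -0.3659 → ψ = 0.7712
Converged at ψ = 0.7712.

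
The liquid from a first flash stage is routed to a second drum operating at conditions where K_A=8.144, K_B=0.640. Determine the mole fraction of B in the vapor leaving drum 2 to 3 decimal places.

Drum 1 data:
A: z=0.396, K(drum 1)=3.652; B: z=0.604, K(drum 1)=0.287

y_B (drum 2) = 0.609

Drum 1:
Rachford–Rice: g(ψ₁) = Σ zᵢ(Kᵢ−1)/(1+ψ₁(Kᵢ−1)) = 0.
Check two-phase: ΣzᵢKᵢ = 1.620 > 1 and Σzᵢ/Kᵢ = 2.213 > 1, so g(0) = 0.620 > 0 and g(1) = -1.213 < 0.
Iterate (Newton) starting at ψ₁ = 0.68:
  ψ₁ = 0.680: g = -0.4613, g' = -1.511 → ψ₁ = 0.375
  ψ₁ = 0.375: g = -0.0610, g' = -1.272 → ψ₁ = 0.327
  ψ₁ = 0.327: g = 0.0011, g' = -1.321 → ψ₁ = 0.328
Converged at ψ₁ = 0.328.
Drum-1 compositions:
  A: x = 0.212, y = 0.774
  B: x = 0.788, y = 0.226
Drum-2 feed = drum-1 liquid: z₂ = (0.2119, 0.7881).
Drum 2:
Binary case is linear: z₁(K₁−1)(1+ψ₂(K₂−1)) + z₂(K₂−1)(1+ψ₂(K₁−1)) = 0
⇒ ψ₂ = [z₁(K₁−1)+z₂(K₂−1)] / [−(K₁−1)(K₂−1)] = 1.2300/2.5718 = 0.478
  A: x = 0.048, y = 0.391
  B: x = 0.952, y = 0.609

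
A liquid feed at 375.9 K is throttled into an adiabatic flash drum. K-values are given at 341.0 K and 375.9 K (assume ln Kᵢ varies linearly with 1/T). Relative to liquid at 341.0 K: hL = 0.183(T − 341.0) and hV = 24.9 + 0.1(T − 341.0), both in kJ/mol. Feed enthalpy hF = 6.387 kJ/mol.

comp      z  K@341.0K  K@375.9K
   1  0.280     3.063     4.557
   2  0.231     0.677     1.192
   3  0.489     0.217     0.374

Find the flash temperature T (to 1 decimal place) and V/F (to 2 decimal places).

T = 351.0 K, V/F = 0.19

Adiabatic flash: solve Rachford–Rice at each trial T, then check hF = ψ·hV(T) + (1−ψ)·hL(T).
  T = 341.0 K: K = (3.063, 0.677, 0.217), RR gives ψ = 0.089, H_out = 2.209 kJ/mol
  T = 375.9 K: K = (4.557, 1.192, 0.374), RR gives ψ = 0.447, H_out = 16.230 kJ/mol
  T = 358.4 K: K = (3.770, 0.910, 0.288), RR gives ψ = 0.262, H_out = 9.340 kJ/mol
  T = 349.7 K: K = (3.407, 0.788, 0.251), RR gives ψ = 0.177, H_out = 5.861 kJ/mol
  T = 354.0 K: K = (3.584, 0.847, 0.269), RR gives ψ = 0.219, H_out = 7.595 kJ/mol
  T = 351.9 K: K = (3.497, 0.818, 0.260), RR gives ψ = 0.198, H_out = 6.752 kJ/mol
Linear interpolation between T = 349.7 (H_out = 5.861) and T = 351.9 (H_out = 6.752) on hF = 6.387 gives T ≈ 351.0 K, at which ψ = 0.19.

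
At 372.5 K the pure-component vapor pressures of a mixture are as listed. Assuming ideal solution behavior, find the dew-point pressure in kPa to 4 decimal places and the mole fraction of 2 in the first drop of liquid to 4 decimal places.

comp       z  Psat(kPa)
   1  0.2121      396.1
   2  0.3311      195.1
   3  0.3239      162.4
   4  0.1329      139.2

At the dew point ψ → 1, so Σzᵢ/Kᵢ = 1 with Kᵢ = Pᵢˢᵃᵗ/P ⇒ 1/P = Σzᵢ/Pᵢˢᵃᵗ.
1/P = 0.2121/396.1 + 0.3311/195.1 + 0.3239/162.4 + 0.1329/139.2 = 0.0051817 ⇒ P = 192.9850 kPa
xᵢ = zᵢP/Pᵢˢᵃᵗ ⇒ x_2 = 0.3311·192.9850/195.1 = 0.3275

Pdew = 192.9850 kPa, x_2 = 0.3275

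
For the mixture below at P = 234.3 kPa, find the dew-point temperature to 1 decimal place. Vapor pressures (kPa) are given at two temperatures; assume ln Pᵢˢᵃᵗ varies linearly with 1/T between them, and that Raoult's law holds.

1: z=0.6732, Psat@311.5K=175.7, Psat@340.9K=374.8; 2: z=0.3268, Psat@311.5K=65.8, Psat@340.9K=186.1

Dew-point temperature: Σzᵢ·P/Pᵢˢᵃᵗ(T) = 1. Interpolate ln Pᵢˢᵃᵗ = aᵢ + bᵢ/T.
  T = 311.5 K: ΣzᵢP/Pᵢˢᵃᵗ = 2.0614
  T = 340.9 K: ΣzᵢP/Pᵢˢᵃᵗ = 0.8323
  T = 326.2 K: ΣzᵢP/Pᵢˢᵃᵗ = 1.2802
  T = 333.5 K: ΣzᵢP/Pᵢˢᵃᵗ = 1.0282
  T = 337.2 K: ΣzᵢP/Pᵢˢᵃᵗ = 0.9239
  T = 335.4 K: ΣzᵢP/Pᵢˢᵃᵗ = 0.9729
Interpolating between 333.5 K and 335.4 K gives T ≈ 334.5 K.

T = 334.5 K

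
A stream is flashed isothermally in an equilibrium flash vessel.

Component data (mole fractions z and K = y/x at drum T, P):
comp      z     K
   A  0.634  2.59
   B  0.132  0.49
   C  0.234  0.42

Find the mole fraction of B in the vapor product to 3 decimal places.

Material balance + equilibrium reduce to Σ zᵢ(Kᵢ−1)/(1+ψ(Kᵢ−1)) = 0.
Feasibility: ΣzᵢKᵢ = 1.805, Σzᵢ/Kᵢ = 1.071 — both > 1, two phases present.
Newton iteration, ψ⁰ = 0.4:
  ψ = 0.400: g = 0.3549, g' = -0.786 → ψ = 0.851
  ψ = 0.851: g = 0.0413, g' = -0.704 → ψ = 0.910
  ψ = 0.910: g = -0.0010, g' = -0.740 → ψ = 0.909
Converged at ψ = 0.909.
Compositions from xᵢ = zᵢ/(1+ψ(Kᵢ−1)), yᵢ = Kᵢxᵢ:
  A: x = 0.259, y = 0.672
  B: x = 0.246, y = 0.121
  C: x = 0.495, y = 0.208

y_B = 0.121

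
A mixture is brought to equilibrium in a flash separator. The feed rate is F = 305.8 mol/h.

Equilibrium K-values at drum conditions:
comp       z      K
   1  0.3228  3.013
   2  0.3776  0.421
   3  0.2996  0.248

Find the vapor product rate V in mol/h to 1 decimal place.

V = 47.4 mol/h

Newton–Raphson from V/F = 0.5:
  V/F = 0.5000: g = -0.34492, g' = -1.0108 → V/F = 0.1588
  V/F = 0.1588: g = -0.00417, g' = -1.1232 → V/F = 0.1550
Converged at V/F = 0.1550.
Then V = V/F·F = 0.1550·305.8 = 47.4 mol/h and L = F − V = 258.4 mol/h.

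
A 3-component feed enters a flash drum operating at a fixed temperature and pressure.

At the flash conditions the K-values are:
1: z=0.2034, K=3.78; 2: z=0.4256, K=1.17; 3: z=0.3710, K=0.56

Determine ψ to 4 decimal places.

Material balance + equilibrium reduce to Σ zᵢ(Kᵢ−1)/(1+ψ(Kᵢ−1)) = 0.
Feasibility: ΣzᵢKᵢ = 1.4746, Σzᵢ/Kᵢ = 1.0801 — both > 1, two phases present.
Newton–Raphson from ψ = 0.61:
  ψ = 0.6100: g = 0.05218, g' = -0.3606 → ψ = 0.7547
  ψ = 0.7547: g = 0.00225, g' = -0.3344 → ψ = 0.7614
Converged at ψ = 0.7614.

ψ = 0.7614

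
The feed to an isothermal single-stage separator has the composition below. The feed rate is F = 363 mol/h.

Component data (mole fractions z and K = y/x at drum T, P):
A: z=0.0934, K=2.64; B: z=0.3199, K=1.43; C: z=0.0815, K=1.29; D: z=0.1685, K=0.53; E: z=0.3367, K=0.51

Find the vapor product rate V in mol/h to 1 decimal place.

V = 66.3 mol/h

Material balance + equilibrium reduce to Σ zᵢ(Kᵢ−1)/(1+V/F(Kᵢ−1)) = 0.
g(0) = ΣzᵢKᵢ − 1 = 0.0702 and g(1) = 1 − Σzᵢ/Kᵢ = -0.3004, so a root lies in (0, 1).
Newton iteration, V/F⁰ = 0.5:
  V/F = 0.5000: g = -0.10402, g' = -0.3266 → V/F = 0.1815
  V/F = 0.1815: g = 0.00044, g' = -0.3482 → V/F = 0.1827
Converged at V/F = 0.1827.
Then V = V/F·F = 0.1827·363 = 66.3 mol/h and L = F − V = 296.7 mol/h.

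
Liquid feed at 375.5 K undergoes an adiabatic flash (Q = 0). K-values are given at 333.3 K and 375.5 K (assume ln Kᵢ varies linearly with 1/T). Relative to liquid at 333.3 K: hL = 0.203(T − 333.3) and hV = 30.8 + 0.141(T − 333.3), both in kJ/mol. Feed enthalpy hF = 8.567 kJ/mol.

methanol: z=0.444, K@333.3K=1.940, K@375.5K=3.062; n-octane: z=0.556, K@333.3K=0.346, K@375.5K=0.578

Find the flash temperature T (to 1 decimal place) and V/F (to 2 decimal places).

Adiabatic flash: solve Rachford–Rice at each trial T, then check hF = ψ·hV(T) + (1−ψ)·hL(T).
  T = 333.3 K: K = (1.940, 0.346), RR gives ψ = 0.087, H_out = 2.692 kJ/mol
  T = 375.5 K: K = (3.062, 0.578), RR gives ψ = 0.782, H_out = 30.620 kJ/mol
  T = 354.4 K: K = (2.471, 0.454), RR gives ψ = 0.435, H_out = 17.119 kJ/mol
  T = 343.9 K: K = (2.199, 0.398), RR gives ψ = 0.274, H_out = 10.412 kJ/mol
  T = 338.6 K: K = (2.067, 0.372), RR gives ψ = 0.186, H_out = 6.733 kJ/mol
  T = 341.2 K: K = (2.131, 0.385), RR gives ψ = 0.230, H_out = 8.574 kJ/mol
  T = 339.9 K: K = (2.099, 0.378), RR gives ψ = 0.208, H_out = 7.663 kJ/mol
Linear interpolation between T = 339.9 (H_out = 7.663) and T = 341.2 (H_out = 8.574) on hF = 8.567 gives T ≈ 341.2 K, at which ψ = 0.23.

T = 341.2 K, V/F = 0.23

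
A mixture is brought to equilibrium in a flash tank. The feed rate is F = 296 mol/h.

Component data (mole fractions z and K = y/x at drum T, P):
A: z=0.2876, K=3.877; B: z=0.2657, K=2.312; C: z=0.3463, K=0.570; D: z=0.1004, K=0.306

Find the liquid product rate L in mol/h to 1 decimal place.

L = 44.3 mol/h

Newton–Raphson from V/F = 0.7:
  V/F = 0.7000: g = 0.10771, g' = -0.7003 → V/F = 0.8538
  V/F = 0.8538: g = -0.00250, g' = -0.7521 → V/F = 0.8505
Converged at V/F = 0.8505.
Then V = V/F·F = 0.8505·296 = 251.7 mol/h and L = F − V = 44.3 mol/h.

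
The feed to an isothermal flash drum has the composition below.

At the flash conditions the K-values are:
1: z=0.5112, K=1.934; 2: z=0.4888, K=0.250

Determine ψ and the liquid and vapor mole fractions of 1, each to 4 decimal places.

ψ = 0.1583, x_1 = 0.4454, y_1 = 0.8613

Binary case is linear: z₁(K₁−1)(1+ψ(K₂−1)) + z₂(K₂−1)(1+ψ(K₁−1)) = 0
⇒ ψ = [z₁(K₁−1)+z₂(K₂−1)] / [−(K₁−1)(K₂−1)] = 0.11086/0.70050 = 0.1583
Compositions from xᵢ = zᵢ/(1+ψ(Kᵢ−1)), yᵢ = Kᵢxᵢ:
  1: x = 0.4454, y = 0.8613
  2: x = 0.5546, y = 0.1387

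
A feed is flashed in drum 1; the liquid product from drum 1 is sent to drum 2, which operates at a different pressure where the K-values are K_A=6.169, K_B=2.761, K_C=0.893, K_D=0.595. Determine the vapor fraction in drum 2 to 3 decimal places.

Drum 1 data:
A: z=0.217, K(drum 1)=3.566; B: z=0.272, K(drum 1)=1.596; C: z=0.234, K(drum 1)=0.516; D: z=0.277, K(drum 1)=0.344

Drum 1:
Let ψ₁ = V/F and solve Σ zᵢ(Kᵢ−1)/(1+ψ₁(Kᵢ−1)) = 0.
Feasibility: ΣzᵢKᵢ = 1.424, Σzᵢ/Kᵢ = 1.490 — both > 1, two phases present.
Newton iteration, ψ₁⁰ = 0.5:
  ψ₁ = 0.500: g = -0.0510, g' = -0.691 → ψ₁ = 0.426
  ψ₁ = 0.426: g = 0.0004, g' = -0.704 → ψ₁ = 0.427
Converged at ψ₁ = 0.427.
Drum-1 compositions:
  A: x = 0.104, y = 0.369
  B: x = 0.217, y = 0.346
  C: x = 0.295, y = 0.152
  D: x = 0.385, y = 0.132
Drum-2 feed = drum-1 liquid: z₂ = (0.1036, 0.2169, 0.2949, 0.3847).
Drum 2:
Material balance + equilibrium reduce to Σ zᵢ(Kᵢ−1)/(1+ψ₂(Kᵢ−1)) = 0.
Check two-phase: ΣzᵢKᵢ = 1.730 > 1 and Σzᵢ/Kᵢ = 1.072 > 1, so g(0) = 0.730 > 0 and g(1) = -0.072 < 0.
Newton–Raphson from ψ₂ = 0.5:
  ψ₂ = 0.500: g = 0.1238, g' = -0.509 → ψ₂ = 0.743
  ψ₂ = 0.743: g = 0.0188, g' = -0.377 → ψ₂ = 0.793
  ψ₂ = 0.793: g = 0.0003, g' = -0.364 → ψ₂ = 0.794
Converged at ψ₂ = 0.794.
  A: x = 0.020, y = 0.125
  B: x = 0.090, y = 0.250
  C: x = 0.322, y = 0.288
  D: x = 0.567, y = 0.337

V/F (drum 2) = 0.794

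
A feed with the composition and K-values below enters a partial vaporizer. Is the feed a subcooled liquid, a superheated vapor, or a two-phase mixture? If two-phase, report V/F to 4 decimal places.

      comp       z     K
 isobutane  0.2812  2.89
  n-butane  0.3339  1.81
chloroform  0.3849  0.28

ΣzᵢKᵢ = 1.5248; Σzᵢ/Kᵢ = 1.6564.
Both exceed 1, so a two-phase solution exists.
Material balance + equilibrium reduce to Σ zᵢ(Kᵢ−1)/(1+ψ(Kᵢ−1)) = 0.
Newton–Raphson from ψ = 0.5:
  ψ = 0.5000: g = 0.03273, g' = -0.8636 → ψ = 0.5379
  ψ = 0.5379: g = -0.00037, g' = -0.8848 → ψ = 0.5375
Converged at ψ = 0.5375.

two-phase, V/F = 0.5375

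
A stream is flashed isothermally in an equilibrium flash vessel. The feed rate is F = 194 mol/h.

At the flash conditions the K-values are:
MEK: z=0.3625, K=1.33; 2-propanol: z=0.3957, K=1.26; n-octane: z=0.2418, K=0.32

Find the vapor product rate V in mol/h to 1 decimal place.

Rachford–Rice: g(ψ) = Σ zᵢ(Kᵢ−1)/(1+ψ(Kᵢ−1)) = 0.
Check two-phase: ΣzᵢKᵢ = 1.0581 > 1 and Σzᵢ/Kᵢ = 1.3422 > 1, so g(0) = 0.0581 > 0 and g(1) = -0.3422 < 0.
Newton–Raphson from ψ = 0.5:
  ψ = 0.5000: g = -0.05540, g' = -0.3067 → ψ = 0.3194
  ψ = 0.3194: g = -0.00683, g' = -0.2376 → ψ = 0.2906
  ψ = 0.2906: g = -0.00012, g' = -0.2297 → ψ = 0.2901
Converged at ψ = 0.2901.
Then V = ψ·F = 0.2901·194 = 56.3 mol/h and L = F − V = 137.7 mol/h.

V = 56.3 mol/h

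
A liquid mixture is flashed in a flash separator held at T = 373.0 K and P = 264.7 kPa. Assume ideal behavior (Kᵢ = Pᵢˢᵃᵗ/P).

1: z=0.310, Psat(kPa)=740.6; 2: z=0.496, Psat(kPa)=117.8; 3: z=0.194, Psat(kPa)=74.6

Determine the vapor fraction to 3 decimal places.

Raoult's law: Kᵢ = Pᵢˢᵃᵗ/P = Pᵢˢᵃᵗ/264.7.
  K_1 = 740.6/264.7 = 2.79788, K_2 = 117.8/264.7 = 0.44503, K_3 = 74.6/264.7 = 0.28183
Material balance + equilibrium reduce to Σ zᵢ(Kᵢ−1)/(1+ψ(Kᵢ−1)) = 0.
g(0) = ΣzᵢKᵢ − 1 = 0.143 and g(1) = 1 − Σzᵢ/Kᵢ = -0.914, so a root lies in (0, 1).
Newton iteration, ψ⁰ = 0.5:
  ψ = 0.500: g = -0.3049, g' = -0.814 → ψ = 0.126
  ψ = 0.126: g = 0.0057, g' = -0.964 → ψ = 0.131
Converged at ψ = 0.131.

ψ = 0.131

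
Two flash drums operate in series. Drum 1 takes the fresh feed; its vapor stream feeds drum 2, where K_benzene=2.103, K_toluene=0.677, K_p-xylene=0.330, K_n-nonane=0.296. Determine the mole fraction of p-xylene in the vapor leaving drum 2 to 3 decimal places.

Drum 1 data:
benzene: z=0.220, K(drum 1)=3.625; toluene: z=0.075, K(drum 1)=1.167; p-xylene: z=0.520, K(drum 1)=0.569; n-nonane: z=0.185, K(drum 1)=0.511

Drum 1:
Material balance + equilibrium reduce to Σ zᵢ(Kᵢ−1)/(1+ψ₁(Kᵢ−1)) = 0.
Feasibility: ΣzᵢKᵢ = 1.275, Σzᵢ/Kᵢ = 1.401 — both > 1, two phases present.
Newton–Raphson from ψ₁ = 0.5:
  ψ₁ = 0.500: g = -0.1441, g' = -0.520 → ψ₁ = 0.223
  ψ₁ = 0.223: g = 0.0271, g' = -0.780 → ψ₁ = 0.257
  ψ₁ = 0.257: g = 0.0010, g' = -0.722 → ψ₁ = 0.259
Converged at ψ₁ = 0.259.
Drum-1 compositions:
  benzene: x = 0.131, y = 0.475
  toluene: x = 0.072, y = 0.084
  p-xylene: x = 0.585, y = 0.333
  n-nonane: x = 0.212, y = 0.108
Drum-2 feed = drum-1 vapor: z₂ = (0.4748, 0.0839, 0.3330, 0.1082).
Drum 2:
Newton–Raphson from ψ₂ = 0.5:
  ψ₂ = 0.500: g = -0.1479, g' = -0.718 → ψ₂ = 0.294
  ψ₂ = 0.294: g = -0.0085, g' = -0.657 → ψ₂ = 0.281
Converged at ψ₂ = 0.281.
  benzene: x = 0.362, y = 0.762
  toluene: x = 0.092, y = 0.062
  p-xylene: x = 0.410, y = 0.135
  n-nonane: x = 0.135, y = 0.040

y_p-xylene (drum 2) = 0.135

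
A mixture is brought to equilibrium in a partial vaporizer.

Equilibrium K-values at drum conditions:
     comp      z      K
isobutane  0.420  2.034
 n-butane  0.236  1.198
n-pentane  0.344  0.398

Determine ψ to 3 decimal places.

Let ψ = V/F and solve Σ zᵢ(Kᵢ−1)/(1+ψ(Kᵢ−1)) = 0.
Feasibility: ΣzᵢKᵢ = 1.274, Σzᵢ/Kᵢ = 1.268 — both > 1, two phases present.
Newton iteration, ψ⁰ = 0.5:
  ψ = 0.500: g = 0.0325, g' = -0.458 → ψ = 0.571
  ψ = 0.571: g = -0.0005, g' = -0.474 → ψ = 0.570
Converged at ψ = 0.570.

ψ = 0.570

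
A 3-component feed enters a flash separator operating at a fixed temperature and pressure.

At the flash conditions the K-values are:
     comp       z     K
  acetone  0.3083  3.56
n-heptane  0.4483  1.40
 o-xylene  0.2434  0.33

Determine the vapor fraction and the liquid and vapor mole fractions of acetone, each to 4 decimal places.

Rachford–Rice: g(ψ) = Σ zᵢ(Kᵢ−1)/(1+ψ(Kᵢ−1)) = 0.
Check two-phase: ΣzᵢKᵢ = 1.8055 > 1 and Σzᵢ/Kᵢ = 1.1444 > 1, so g(0) = 0.8055 > 0 and g(1) = -0.1444 < 0.
Newton–Raphson from ψ = 0.57:
  ψ = 0.5700: g = 0.20313, g' = -0.6676 → ψ = 0.8742
  ψ = 0.8742: g = -0.01706, g' = -0.8688 → ψ = 0.8546
  ψ = 0.8546: g = -0.00032, g' = -0.8368 → ψ = 0.8542
Converged at ψ = 0.8542.
Compositions from xᵢ = zᵢ/(1+ψ(Kᵢ−1)), yᵢ = Kᵢxᵢ:
  acetone: x = 0.0967, y = 0.3444
  n-heptane: x = 0.3341, y = 0.4678
  o-xylene: x = 0.5691, y = 0.1878

ψ = 0.8542, x_acetone = 0.0967, y_acetone = 0.3444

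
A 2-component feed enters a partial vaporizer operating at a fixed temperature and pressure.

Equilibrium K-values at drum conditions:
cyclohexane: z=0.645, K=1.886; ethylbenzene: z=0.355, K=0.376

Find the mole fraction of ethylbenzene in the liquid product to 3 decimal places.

Rachford–Rice: g(ψ) = Σ zᵢ(Kᵢ−1)/(1+ψ(Kᵢ−1)) = 0.
g(0) = ΣzᵢKᵢ − 1 = 0.350 and g(1) = 1 − Σzᵢ/Kᵢ = -0.286, so a root lies in (0, 1).
Binary case is linear: z₁(K₁−1)(1+ψ(K₂−1)) + z₂(K₂−1)(1+ψ(K₁−1)) = 0
⇒ ψ = [z₁(K₁−1)+z₂(K₂−1)] / [−(K₁−1)(K₂−1)] = 0.3499/0.5529 = 0.633
Compositions from xᵢ = zᵢ/(1+ψ(Kᵢ−1)), yᵢ = Kᵢxᵢ:
  cyclohexane: x = 0.413, y = 0.779
  ethylbenzene: x = 0.587, y = 0.221

x_ethylbenzene = 0.587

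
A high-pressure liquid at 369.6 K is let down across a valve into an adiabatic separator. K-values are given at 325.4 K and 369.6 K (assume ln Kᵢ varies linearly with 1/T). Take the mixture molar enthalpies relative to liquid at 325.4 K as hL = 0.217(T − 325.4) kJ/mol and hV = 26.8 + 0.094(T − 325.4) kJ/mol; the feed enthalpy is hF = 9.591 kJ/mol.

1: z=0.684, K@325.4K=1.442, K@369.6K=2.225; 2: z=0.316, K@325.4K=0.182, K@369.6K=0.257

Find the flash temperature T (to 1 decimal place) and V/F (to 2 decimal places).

T = 333.6 K, V/F = 0.30

Adiabatic flash: solve Rachford–Rice at each trial T, then check hF = ψ·hV(T) + (1−ψ)·hL(T).
  T = 325.4 K: K = (1.442, 0.182), RR gives ψ = 0.121, H_out = 3.250 kJ/mol
  T = 369.6 K: K = (2.225, 0.257), RR gives ψ = 0.663, H_out = 23.747 kJ/mol
  T = 347.5 K: K = (1.816, 0.219), RR gives ψ = 0.488, H_out = 16.553 kJ/mol
  T = 336.4 K: K = (1.624, 0.200), RR gives ψ = 0.348, H_out = 11.249 kJ/mol
  T = 330.9 K: K = (1.532, 0.191), RR gives ψ = 0.251, H_out = 7.750 kJ/mol
  T = 333.6 K: K = (1.576, 0.195), RR gives ψ = 0.302, H_out = 9.566 kJ/mol
  T = 335.0 K: K = (1.600, 0.198), RR gives ψ = 0.326, H_out = 10.430 kJ/mol
Linear interpolation between T = 333.6 (H_out = 9.566) and T = 335.0 (H_out = 10.430) on hF = 9.591 gives T ≈ 333.6 K, at which ψ = 0.30.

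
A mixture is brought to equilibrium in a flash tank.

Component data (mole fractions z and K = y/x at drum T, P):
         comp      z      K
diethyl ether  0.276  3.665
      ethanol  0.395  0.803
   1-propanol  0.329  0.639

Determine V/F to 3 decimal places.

V/F = 0.723

Material balance + equilibrium reduce to Σ zᵢ(Kᵢ−1)/(1+V/F(Kᵢ−1)) = 0.
Feasibility: ΣzᵢKᵢ = 1.539, Σzᵢ/Kᵢ = 1.082 — both > 1, two phases present.
Newton iteration, V/F⁰ = 0.52:
  V/F = 0.520: g = 0.0754, g' = -0.428 → V/F = 0.696
  V/F = 0.696: g = 0.0089, g' = -0.338 → V/F = 0.722
  V/F = 0.722: g = 0.0001, g' = -0.328 → V/F = 0.723
Converged at V/F = 0.723.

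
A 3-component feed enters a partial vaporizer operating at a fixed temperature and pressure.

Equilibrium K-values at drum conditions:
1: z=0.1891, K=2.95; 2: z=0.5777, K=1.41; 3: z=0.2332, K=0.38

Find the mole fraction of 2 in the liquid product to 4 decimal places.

x_2 = 0.4264

Rachford–Rice: g(ψ) = Σ zᵢ(Kᵢ−1)/(1+ψ(Kᵢ−1)) = 0.
Feasibility: ΣzᵢKᵢ = 1.4610, Σzᵢ/Kᵢ = 1.0875 — both > 1, two phases present.
Newton–Raphson from ψ = 0.3:
  ψ = 0.3000: g = 0.26594, g' = -0.4985 → ψ = 0.8335
  ψ = 0.8335: g = 0.01780, g' = -0.5421 → ψ = 0.8663
  ψ = 0.8663: g = -0.00046, g' = -0.5707 → ψ = 0.8655
Converged at ψ = 0.8655.
Compositions from xᵢ = zᵢ/(1+ψ(Kᵢ−1)), yᵢ = Kᵢxᵢ:
  1: x = 0.0704, y = 0.2076
  2: x = 0.4264, y = 0.6012
  3: x = 0.5033, y = 0.1912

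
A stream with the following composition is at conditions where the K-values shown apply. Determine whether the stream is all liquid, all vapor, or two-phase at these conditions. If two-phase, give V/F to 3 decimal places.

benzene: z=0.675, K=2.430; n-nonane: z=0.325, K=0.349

two-phase, V/F = 0.810

ΣzᵢKᵢ = 1.754; Σzᵢ/Kᵢ = 1.209.
Both exceed 1, so a two-phase solution exists.
Let ψ = V/F and solve Σ zᵢ(Kᵢ−1)/(1+ψ(Kᵢ−1)) = 0.
Binary case is linear: z₁(K₁−1)(1+ψ(K₂−1)) + z₂(K₂−1)(1+ψ(K₁−1)) = 0
⇒ ψ = [z₁(K₁−1)+z₂(K₂−1)] / [−(K₁−1)(K₂−1)] = 0.7537/0.9309 = 0.810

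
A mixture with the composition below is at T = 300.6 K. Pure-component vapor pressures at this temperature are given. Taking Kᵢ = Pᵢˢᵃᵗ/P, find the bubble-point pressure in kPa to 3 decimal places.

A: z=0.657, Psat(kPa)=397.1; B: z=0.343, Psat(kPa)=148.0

At the bubble point ψ → 0, so ΣzᵢKᵢ = 1 with Kᵢ = Pᵢˢᵃᵗ/P ⇒ P = ΣzᵢPᵢˢᵃᵗ.
P = 0.657·397.1 + 0.343·148.0 = 311.659 kPa

Pbub = 311.659 kPa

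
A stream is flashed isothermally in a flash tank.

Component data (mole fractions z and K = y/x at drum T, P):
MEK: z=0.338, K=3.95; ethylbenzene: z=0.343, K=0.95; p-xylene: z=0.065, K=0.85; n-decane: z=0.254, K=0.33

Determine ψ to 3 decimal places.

Rachford–Rice: g(ψ) = Σ zᵢ(Kᵢ−1)/(1+ψ(Kᵢ−1)) = 0.
Check two-phase: ΣzᵢKᵢ = 1.800 > 1 and Σzᵢ/Kᵢ = 1.293 > 1, so g(0) = 0.800 > 0 and g(1) = -0.293 < 0.
Iterate (Newton) starting at ψ = 0.5:
  ψ = 0.500: g = 0.1188, g' = -0.741 → ψ = 0.660
  ψ = 0.660: g = 0.0044, g' = -0.708 → ψ = 0.667
Converged at ψ = 0.667.

ψ = 0.667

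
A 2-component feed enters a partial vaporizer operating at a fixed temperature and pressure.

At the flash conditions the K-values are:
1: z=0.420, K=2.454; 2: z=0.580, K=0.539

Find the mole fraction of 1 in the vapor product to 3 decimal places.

y_1 = 0.591

Rachford–Rice: g(V/F) = Σ zᵢ(Kᵢ−1)/(1+V/F(Kᵢ−1)) = 0.
g(0) = ΣzᵢKᵢ − 1 = 0.343 and g(1) = 1 − Σzᵢ/Kᵢ = -0.247, so a root lies in (0, 1).
Binary case is linear: z₁(K₁−1)(1+V/F(K₂−1)) + z₂(K₂−1)(1+V/F(K₁−1)) = 0
⇒ V/F = [z₁(K₁−1)+z₂(K₂−1)] / [−(K₁−1)(K₂−1)] = 0.3433/0.6703 = 0.512
Compositions from xᵢ = zᵢ/(1+V/F(Kᵢ−1)), yᵢ = Kᵢxᵢ:
  1: x = 0.241, y = 0.591
  2: x = 0.759, y = 0.409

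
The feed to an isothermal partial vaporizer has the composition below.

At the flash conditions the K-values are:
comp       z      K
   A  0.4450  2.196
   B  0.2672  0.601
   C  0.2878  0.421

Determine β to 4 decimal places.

Rachford–Rice: g(β) = Σ zᵢ(Kᵢ−1)/(1+β(Kᵢ−1)) = 0.
Feasibility: ΣzᵢKᵢ = 1.2590, Σzᵢ/Kᵢ = 1.3308 — both > 1, two phases present.
Newton–Raphson from β = 0.54:
  β = 0.5400: g = -0.05496, g' = -0.5083 → β = 0.4319
  β = 0.4319: g = -0.00007, g' = -0.5104 → β = 0.4318
Converged at β = 0.4318.

β = 0.4318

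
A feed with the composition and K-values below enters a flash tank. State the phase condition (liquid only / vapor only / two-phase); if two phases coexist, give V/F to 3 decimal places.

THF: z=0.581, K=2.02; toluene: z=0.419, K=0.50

ΣzᵢKᵢ = 1.383; Σzᵢ/Kᵢ = 1.126.
Both exceed 1, so a two-phase solution exists.
Material balance + equilibrium reduce to Σ zᵢ(Kᵢ−1)/(1+ψ(Kᵢ−1)) = 0.
Binary case is linear: z₁(K₁−1)(1+ψ(K₂−1)) + z₂(K₂−1)(1+ψ(K₁−1)) = 0
⇒ ψ = [z₁(K₁−1)+z₂(K₂−1)] / [−(K₁−1)(K₂−1)] = 0.3831/0.5100 = 0.751

two-phase, V/F = 0.751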